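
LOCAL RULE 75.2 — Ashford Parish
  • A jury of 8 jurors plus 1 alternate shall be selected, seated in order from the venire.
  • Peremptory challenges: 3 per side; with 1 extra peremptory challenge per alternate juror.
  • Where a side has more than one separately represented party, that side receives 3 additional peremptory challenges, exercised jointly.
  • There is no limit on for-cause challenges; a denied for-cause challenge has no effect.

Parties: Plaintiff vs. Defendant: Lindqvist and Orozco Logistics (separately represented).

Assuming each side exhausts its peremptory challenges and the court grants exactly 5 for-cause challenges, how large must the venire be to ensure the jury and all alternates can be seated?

Seats to fill: 8 + 1 alternates = 9.
Peremptories — Plaintiff: 3 + 1×1 = 4; Defendant: 3 + 1×1 + 3 = 7; total 11.
For-cause removals: 5.
Minimum venire: 9 + 11 + 5 = 25.

25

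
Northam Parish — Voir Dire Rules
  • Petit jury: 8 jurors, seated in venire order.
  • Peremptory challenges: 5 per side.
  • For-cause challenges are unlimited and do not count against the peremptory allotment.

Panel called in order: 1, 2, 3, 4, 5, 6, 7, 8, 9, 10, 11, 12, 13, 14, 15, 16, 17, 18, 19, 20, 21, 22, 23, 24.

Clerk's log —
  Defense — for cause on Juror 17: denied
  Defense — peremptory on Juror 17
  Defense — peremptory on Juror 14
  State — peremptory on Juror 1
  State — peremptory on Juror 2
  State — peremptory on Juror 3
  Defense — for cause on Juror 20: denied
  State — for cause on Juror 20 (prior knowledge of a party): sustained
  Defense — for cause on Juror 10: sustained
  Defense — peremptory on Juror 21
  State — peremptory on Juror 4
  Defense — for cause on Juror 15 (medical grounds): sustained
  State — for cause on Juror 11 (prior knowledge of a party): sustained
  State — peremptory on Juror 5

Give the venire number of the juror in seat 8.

Removed: #1, #2, #3, #4, #5, #10, #11, #14, #15, #17, #20, #21.
Seating in order: seats 1–8 → #6, #7, #8, #9, #12, #13, #16, #18.
So seat 8 is #18.

18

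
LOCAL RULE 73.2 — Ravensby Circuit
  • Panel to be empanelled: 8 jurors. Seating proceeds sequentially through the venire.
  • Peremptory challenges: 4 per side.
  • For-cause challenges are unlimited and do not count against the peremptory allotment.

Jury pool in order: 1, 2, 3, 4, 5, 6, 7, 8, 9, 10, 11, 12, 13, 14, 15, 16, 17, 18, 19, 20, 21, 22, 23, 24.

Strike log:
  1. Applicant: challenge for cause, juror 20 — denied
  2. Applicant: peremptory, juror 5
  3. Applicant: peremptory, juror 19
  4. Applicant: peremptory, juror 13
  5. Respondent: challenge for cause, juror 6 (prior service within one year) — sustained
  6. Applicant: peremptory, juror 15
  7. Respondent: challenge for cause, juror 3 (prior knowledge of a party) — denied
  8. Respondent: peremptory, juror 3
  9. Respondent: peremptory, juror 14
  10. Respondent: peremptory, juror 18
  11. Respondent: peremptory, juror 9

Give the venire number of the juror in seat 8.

Removed: #3, #5, #6, #9, #13, #14, #15, #18, #19. (#20 stays — for-cause denied.)
Seating in order: seats 1–8 → #1, #2, #4, #7, #8, #10, #11, #12.
So seat 8 is #12.

12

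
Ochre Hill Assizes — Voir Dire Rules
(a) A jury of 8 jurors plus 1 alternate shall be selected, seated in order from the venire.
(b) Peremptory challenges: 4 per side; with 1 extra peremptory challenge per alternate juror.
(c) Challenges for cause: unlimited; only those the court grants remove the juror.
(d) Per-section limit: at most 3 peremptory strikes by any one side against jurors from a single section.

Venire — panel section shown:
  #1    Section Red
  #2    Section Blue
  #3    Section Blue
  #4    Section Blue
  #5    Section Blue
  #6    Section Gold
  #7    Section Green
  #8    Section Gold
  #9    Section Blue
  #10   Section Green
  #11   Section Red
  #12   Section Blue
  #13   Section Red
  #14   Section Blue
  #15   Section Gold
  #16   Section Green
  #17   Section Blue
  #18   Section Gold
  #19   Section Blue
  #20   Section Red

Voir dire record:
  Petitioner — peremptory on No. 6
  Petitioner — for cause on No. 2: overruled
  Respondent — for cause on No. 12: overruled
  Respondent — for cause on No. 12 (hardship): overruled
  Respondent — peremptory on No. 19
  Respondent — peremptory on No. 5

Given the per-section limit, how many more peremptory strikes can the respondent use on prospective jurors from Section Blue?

Respondent peremptories so far: #19, #5 — 2 of 5 used, 3 left overall.
Against Section Blue: #19, #5 — 2 used; per-section cap 3 leaves 1.
Binding limit: min(3, 1) = 1.

1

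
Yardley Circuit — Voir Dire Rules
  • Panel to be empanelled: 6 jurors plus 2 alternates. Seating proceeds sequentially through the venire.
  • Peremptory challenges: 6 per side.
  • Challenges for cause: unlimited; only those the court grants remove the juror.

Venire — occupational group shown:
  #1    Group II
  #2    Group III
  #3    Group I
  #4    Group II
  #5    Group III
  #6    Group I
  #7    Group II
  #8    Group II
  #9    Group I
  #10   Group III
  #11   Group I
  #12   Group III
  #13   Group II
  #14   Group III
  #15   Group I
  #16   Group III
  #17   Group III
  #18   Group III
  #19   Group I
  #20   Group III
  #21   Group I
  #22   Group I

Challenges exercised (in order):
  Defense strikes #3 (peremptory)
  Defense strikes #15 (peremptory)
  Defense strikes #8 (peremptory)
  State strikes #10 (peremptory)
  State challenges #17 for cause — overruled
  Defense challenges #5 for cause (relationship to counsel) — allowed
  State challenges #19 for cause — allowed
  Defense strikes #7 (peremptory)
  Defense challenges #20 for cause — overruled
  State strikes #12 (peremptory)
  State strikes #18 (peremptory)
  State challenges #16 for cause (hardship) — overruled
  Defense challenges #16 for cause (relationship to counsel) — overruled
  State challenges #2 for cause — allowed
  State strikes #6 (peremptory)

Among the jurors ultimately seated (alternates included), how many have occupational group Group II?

3

Removed: #2, #3, #5, #6, #7, #8, #10, #12, #15, #18, #19.
Seated (8 incl. alternates): #1, #4, #9, #11, #13, #14, #16, #17.
Of those, in Group II: #1, #4, #13 → 3.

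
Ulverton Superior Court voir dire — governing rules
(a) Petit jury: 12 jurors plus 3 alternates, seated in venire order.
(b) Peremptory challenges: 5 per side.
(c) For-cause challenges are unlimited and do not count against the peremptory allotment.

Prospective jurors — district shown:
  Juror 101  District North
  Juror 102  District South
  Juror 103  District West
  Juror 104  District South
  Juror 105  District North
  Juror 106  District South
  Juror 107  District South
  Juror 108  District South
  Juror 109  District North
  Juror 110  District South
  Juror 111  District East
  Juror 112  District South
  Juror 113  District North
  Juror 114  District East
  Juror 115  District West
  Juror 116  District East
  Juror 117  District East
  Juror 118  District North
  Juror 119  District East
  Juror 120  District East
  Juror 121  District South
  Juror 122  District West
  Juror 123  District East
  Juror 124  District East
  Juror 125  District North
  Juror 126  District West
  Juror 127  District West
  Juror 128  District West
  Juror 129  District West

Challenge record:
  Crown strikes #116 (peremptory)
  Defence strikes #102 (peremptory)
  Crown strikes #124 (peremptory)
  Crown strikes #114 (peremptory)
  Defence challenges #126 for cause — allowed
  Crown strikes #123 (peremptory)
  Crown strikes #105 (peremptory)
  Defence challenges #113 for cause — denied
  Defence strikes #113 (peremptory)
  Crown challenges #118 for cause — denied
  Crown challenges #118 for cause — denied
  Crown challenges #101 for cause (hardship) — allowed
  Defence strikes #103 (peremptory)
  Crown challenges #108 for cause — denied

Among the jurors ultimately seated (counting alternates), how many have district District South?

7

Removed: #101, #102, #103, #105, #113, #114, #116, #123, #124, #126.
Seated (15 incl. alternates): #104, #106, #107, #108, #109, #110, #111, #112, #115, #117, #118, #119, #120, #121, #122.
Of those, in District South: #104, #106, #107, #108, #110, #112, #121 → 7.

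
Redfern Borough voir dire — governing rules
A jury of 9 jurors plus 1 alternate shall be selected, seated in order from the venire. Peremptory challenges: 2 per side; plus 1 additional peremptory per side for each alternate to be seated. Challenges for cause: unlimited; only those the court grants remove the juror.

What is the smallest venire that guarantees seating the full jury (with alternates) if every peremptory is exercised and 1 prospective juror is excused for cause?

17

Seats to fill: 9 + 1 alternates = 10.
Peremptories: 2 + 1×1 = 3 per side × 2 sides = 6.
For-cause removals: 1.
Minimum venire: 10 + 6 + 1 = 17.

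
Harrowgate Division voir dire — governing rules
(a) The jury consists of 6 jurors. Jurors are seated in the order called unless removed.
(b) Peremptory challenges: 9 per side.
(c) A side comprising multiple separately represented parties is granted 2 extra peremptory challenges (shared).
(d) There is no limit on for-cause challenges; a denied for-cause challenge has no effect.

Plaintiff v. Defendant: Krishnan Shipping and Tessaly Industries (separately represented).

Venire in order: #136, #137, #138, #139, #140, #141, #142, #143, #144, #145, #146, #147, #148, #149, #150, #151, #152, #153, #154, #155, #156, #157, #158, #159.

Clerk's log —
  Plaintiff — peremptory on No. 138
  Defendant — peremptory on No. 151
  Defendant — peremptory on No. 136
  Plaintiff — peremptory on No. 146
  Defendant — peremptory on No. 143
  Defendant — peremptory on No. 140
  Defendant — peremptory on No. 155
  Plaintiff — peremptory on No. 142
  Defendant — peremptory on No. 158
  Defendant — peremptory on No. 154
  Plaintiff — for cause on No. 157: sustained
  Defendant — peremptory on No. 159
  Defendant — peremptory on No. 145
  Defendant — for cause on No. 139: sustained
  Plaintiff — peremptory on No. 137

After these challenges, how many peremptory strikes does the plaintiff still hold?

Plaintiff allotment: 9.
Plaintiff peremptories used: #138, #146, #142, #137 — 4 (the for-cause on #157 doesn't count).
Remaining: 9 − 4 = 5.

5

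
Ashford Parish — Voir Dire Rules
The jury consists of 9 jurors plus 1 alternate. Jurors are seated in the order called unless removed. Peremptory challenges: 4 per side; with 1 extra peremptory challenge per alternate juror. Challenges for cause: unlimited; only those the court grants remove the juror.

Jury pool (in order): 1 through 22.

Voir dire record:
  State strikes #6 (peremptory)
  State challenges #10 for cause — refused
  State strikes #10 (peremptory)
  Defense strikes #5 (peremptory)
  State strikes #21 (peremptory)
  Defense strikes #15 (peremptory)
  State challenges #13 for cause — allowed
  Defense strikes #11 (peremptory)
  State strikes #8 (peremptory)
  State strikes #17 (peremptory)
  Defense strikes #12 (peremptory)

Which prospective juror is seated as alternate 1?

Removed: #5, #6, #8, #10, #11, #12, #13, #15, #17, #21.
Filling seats in venire order through position 10: #1, #2, #3, #4, #7, #9, #14, #16, #18, #19.
So alternate 1 is #19.

19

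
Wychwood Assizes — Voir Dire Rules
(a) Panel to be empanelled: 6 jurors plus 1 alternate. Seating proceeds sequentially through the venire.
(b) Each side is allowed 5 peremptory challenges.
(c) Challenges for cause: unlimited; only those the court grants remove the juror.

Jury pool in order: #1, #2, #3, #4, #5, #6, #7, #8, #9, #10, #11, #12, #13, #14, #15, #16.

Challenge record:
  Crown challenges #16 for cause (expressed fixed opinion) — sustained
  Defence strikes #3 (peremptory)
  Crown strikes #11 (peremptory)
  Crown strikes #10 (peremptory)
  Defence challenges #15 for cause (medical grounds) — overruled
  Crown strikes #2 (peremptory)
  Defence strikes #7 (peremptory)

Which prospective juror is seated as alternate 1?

12

Removed: #2, #3, #7, #10, #11, #16. (#15 stays — for-cause denied.)
Seating in order: seats 1–6 → #1, #4, #5, #6, #8, #9; alternates → #12.
So alternate 1 is #12.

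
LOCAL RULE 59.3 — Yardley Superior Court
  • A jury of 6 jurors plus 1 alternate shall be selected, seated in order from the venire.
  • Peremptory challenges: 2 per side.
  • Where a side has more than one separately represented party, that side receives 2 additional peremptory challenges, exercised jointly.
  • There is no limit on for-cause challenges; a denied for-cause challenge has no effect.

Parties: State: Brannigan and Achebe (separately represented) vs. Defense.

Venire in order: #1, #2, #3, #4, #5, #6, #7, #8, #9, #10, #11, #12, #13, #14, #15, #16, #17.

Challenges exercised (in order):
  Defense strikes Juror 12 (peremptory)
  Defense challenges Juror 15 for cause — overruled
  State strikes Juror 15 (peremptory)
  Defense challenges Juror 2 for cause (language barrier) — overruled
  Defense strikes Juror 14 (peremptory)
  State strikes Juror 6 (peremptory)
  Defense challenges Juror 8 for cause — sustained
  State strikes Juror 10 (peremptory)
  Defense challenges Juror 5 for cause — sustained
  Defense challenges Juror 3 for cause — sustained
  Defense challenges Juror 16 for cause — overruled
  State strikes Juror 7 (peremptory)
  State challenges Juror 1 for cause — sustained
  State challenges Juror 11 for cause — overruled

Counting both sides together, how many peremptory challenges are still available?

State allotment: 2 base + 2 multi-party = 4. Defense allotment: 2.
State peremptories used: #15, #6, #10, #7 — 4 (for-cause on #1, #11 don't count).
Defense peremptories used: #12, #14 — 2 (for-cause on #15, #2, #8, #5, #3, #16 don't count).
Remaining: (4 − 4) + (2 − 2) = 0.

0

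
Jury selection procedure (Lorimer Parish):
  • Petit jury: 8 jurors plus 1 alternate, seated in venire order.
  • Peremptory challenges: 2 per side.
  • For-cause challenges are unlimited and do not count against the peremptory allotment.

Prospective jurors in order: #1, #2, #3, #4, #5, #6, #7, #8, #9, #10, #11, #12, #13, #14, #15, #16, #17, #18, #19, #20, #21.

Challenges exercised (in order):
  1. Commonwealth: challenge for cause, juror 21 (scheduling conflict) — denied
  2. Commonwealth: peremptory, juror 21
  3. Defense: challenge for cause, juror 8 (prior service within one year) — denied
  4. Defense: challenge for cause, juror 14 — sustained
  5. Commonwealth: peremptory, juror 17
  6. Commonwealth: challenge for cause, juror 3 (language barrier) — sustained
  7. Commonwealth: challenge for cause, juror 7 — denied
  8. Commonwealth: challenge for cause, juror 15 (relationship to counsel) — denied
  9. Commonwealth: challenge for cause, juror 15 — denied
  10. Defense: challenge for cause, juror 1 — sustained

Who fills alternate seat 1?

Removed: #1, #3, #14, #17, #21. (#7, #8, #15 stay — for-cause denied.)
Seating in order: seats 1–8 → #2, #4, #5, #6, #7, #8, #9, #10; alternates → #11.
So alternate 1 is #11.

11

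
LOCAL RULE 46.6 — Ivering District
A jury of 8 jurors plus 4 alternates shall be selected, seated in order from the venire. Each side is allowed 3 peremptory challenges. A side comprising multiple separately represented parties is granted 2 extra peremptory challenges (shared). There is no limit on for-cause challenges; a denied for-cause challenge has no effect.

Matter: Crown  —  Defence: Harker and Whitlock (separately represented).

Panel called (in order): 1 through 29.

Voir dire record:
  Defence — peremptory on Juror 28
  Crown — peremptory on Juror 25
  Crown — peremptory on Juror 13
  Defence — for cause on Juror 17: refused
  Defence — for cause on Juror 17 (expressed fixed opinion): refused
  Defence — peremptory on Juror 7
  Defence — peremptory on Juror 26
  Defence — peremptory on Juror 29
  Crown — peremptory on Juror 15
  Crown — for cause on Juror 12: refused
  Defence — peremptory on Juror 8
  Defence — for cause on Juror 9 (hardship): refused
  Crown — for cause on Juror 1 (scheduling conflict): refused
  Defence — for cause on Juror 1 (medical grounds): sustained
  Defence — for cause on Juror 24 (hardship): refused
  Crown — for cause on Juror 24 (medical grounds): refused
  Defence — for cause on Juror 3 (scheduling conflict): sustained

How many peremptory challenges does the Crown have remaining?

Crown allotment: 3.
Crown peremptories used: #25, #13, #15 — 3 (for-cause on #12, #1, #24 don't count).
Remaining: 3 − 3 = 0.

0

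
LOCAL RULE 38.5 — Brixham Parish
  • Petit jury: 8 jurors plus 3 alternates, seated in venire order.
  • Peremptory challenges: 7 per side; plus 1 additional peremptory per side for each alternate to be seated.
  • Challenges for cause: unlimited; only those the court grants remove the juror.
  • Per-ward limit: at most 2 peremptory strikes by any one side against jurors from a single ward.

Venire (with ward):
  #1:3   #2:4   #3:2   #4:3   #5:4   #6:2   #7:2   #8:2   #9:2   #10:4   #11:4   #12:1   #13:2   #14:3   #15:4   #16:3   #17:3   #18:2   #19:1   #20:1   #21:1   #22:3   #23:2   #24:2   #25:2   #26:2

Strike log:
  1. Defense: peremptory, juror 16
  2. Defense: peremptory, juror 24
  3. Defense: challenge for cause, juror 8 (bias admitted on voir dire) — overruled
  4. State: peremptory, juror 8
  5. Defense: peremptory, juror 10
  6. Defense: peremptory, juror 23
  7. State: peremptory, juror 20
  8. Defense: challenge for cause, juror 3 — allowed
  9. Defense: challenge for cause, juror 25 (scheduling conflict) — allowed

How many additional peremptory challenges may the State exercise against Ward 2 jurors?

1

State peremptories so far: #8, #20 — 2 of 10 used, 8 left overall.
Against Ward 2: #8 — 1 used; per-ward cap 2 leaves 1.
Binding limit: min(8, 1) = 1.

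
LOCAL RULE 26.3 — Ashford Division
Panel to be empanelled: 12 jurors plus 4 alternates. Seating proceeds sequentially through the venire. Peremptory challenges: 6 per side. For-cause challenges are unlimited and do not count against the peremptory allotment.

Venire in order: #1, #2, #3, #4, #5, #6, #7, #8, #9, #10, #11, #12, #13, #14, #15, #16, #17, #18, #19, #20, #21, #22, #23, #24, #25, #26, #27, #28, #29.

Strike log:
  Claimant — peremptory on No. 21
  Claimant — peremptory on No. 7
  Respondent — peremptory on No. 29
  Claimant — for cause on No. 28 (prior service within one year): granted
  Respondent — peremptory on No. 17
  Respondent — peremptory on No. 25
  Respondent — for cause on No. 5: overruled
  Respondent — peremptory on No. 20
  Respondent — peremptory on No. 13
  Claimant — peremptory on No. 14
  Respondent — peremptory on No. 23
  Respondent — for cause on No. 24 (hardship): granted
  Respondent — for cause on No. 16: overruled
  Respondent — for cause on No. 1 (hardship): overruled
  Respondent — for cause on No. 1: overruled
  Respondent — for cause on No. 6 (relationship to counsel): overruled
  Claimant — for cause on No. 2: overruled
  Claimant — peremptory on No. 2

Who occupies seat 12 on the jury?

16

Removed: #2, #7, #13, #14, #17, #20, #21, #23, #24, #25, #28, #29. (#1, #5, #6, #16 stay — for-cause denied.)
Seating in order: seats 1–12 → #1, #3, #4, #5, #6, #8, #9, #10, #11, #12, #15, #16; alternates → #18, #19, #22, #26.
So seat 12 is #16.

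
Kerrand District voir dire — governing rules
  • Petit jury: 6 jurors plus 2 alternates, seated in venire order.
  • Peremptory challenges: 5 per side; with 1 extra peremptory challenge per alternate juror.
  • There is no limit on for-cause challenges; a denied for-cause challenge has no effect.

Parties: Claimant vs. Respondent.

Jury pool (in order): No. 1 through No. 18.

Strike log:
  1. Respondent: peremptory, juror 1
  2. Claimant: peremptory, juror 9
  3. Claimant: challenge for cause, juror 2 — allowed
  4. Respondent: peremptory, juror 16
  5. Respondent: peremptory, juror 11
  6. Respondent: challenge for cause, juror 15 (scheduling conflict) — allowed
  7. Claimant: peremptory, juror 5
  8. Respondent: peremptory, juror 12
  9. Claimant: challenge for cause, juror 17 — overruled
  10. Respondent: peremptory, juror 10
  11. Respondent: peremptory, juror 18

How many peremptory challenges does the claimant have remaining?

5

Claimant allotment: 5 base + 1 × 2 alternates = 7.
Claimant peremptories used: #9, #5 — 2 (for-cause on #2, #17 don't count).
Remaining: 7 − 2 = 5.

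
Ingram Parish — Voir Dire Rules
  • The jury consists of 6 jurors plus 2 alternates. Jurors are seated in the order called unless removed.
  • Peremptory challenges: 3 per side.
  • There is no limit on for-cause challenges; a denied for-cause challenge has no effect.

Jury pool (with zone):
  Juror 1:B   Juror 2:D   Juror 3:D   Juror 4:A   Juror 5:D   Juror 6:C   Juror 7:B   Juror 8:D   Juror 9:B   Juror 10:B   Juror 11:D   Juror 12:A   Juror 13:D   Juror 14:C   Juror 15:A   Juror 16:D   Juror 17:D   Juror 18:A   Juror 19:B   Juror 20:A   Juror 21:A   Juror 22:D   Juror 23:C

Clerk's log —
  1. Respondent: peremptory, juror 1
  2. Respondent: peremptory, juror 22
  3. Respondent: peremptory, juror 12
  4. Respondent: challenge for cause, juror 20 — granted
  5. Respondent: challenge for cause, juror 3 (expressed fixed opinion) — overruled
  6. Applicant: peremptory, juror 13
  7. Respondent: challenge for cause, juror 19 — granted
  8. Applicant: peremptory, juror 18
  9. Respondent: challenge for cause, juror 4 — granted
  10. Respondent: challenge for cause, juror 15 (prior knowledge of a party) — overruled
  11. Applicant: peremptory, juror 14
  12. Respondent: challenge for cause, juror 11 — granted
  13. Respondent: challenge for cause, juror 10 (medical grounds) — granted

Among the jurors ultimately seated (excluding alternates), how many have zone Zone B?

Removed: #1, #4, #10, #11, #12, #13, #14, #18, #19, #20, #22.
Seated jurors 1–6: #2, #3, #5, #6, #7, #8 (alternates #9, #15 not counted).
Of those, in Zone B: #7 → 1.

1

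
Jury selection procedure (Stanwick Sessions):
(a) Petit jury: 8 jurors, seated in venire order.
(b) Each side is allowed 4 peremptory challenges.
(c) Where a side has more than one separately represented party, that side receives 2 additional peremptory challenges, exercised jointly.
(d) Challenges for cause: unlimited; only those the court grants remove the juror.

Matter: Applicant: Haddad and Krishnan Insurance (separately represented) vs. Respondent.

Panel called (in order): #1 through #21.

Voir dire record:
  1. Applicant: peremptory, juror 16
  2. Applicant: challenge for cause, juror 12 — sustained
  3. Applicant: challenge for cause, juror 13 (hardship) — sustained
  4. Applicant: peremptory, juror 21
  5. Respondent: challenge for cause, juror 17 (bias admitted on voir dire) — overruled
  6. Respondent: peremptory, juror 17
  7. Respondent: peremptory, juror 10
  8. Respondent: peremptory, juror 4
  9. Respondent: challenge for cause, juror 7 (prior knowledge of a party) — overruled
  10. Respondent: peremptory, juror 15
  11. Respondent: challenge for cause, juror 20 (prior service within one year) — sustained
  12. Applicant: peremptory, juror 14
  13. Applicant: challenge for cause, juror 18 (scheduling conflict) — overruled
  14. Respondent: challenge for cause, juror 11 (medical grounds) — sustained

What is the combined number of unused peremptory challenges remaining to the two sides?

3

Applicant allotment: 4 base + 2 multi-party = 6. Respondent allotment: 4.
Applicant peremptories used: #16, #21, #14 — 3 (for-cause on #12, #13, #18 don't count).
Respondent peremptories used: #17, #10, #4, #15 — 4 (for-cause on #17, #7, #20, #11 don't count).
Remaining: (6 − 3) + (4 − 4) = 3.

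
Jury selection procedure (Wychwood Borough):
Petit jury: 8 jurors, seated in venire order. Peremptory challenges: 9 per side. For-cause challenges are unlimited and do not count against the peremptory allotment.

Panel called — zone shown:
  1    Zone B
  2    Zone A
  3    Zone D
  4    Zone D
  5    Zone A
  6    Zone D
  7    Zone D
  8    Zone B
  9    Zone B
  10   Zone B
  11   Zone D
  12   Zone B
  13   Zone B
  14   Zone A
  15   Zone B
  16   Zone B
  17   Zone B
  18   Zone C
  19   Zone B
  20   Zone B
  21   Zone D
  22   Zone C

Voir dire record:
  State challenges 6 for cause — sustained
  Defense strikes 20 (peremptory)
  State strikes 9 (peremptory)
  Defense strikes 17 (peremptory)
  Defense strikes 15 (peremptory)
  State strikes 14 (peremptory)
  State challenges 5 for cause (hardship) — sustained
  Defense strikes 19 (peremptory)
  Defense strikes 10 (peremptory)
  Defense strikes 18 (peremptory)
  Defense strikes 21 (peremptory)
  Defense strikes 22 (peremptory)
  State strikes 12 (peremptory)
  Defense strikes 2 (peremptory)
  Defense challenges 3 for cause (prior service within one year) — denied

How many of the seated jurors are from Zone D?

Removed: #2, #5, #6, #9, #10, #12, #14, #15, #17, #18, #19, #20, #21, #22.
Seated jurors 1–8: #1, #3, #4, #7, #8, #11, #13, #16.
Of those, in Zone D: #3, #4, #7, #11 → 4.

4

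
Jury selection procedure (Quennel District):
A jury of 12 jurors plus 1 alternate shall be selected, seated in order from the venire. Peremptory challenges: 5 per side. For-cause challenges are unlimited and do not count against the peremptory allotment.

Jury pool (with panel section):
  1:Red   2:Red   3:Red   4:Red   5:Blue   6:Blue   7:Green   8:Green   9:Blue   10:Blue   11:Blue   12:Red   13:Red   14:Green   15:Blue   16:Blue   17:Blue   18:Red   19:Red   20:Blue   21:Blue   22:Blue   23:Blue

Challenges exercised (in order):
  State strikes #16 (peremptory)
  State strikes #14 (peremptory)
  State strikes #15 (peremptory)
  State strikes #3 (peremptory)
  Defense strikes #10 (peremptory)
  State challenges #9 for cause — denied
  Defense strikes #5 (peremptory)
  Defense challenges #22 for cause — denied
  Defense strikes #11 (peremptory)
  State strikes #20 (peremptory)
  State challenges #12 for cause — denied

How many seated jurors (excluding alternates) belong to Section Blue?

Removed: #3, #5, #10, #11, #14, #15, #16, #20.
Seated jurors 1–12: #1, #2, #4, #6, #7, #8, #9, #12, #13, #17, #18, #19 (alternates #21 not counted).
Of those, in Section Blue: #6, #9, #17 → 3.

3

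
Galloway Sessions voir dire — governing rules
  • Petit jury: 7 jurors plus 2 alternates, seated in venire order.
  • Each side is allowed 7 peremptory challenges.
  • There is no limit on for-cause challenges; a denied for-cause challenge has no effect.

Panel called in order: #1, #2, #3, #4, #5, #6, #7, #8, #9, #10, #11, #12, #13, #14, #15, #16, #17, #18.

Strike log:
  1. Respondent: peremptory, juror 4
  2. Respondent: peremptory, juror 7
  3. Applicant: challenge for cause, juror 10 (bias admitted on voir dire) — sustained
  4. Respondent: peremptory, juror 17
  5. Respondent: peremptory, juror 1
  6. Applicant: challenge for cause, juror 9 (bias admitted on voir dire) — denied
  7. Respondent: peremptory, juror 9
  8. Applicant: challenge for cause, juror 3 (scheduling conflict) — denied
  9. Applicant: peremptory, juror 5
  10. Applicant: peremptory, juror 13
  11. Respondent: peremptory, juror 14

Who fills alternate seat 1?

16

Removed: #1, #4, #5, #7, #9, #10, #13, #14, #17. (#3 stays — for-cause denied.)
Filling seats in venire order through position 8: #2, #3, #6, #8, #11, #12, #15, #16.
So alternate 1 is #16.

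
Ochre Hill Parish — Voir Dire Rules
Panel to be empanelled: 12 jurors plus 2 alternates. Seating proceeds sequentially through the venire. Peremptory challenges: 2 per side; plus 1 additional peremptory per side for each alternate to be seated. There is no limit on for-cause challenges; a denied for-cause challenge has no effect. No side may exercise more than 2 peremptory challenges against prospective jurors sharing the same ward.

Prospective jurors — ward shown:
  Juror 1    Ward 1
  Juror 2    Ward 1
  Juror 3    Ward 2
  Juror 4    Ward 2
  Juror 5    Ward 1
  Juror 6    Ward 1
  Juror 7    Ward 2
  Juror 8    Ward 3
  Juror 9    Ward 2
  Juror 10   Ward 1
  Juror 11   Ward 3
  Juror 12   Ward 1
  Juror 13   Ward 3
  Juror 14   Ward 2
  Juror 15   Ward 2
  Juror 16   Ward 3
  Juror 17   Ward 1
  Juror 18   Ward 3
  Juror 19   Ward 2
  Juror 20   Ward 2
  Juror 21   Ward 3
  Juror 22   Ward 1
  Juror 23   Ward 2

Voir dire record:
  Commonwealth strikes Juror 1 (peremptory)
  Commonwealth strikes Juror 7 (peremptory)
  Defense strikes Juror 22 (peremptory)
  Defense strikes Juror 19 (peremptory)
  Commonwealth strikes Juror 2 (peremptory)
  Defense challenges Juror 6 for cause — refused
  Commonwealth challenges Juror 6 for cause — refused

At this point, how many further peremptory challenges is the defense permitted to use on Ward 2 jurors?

1

Defense peremptories so far: #22, #19 — 2 of 4 used, 2 left overall.
Against Ward 2: #19 — 1 used; per-ward cap 2 leaves 1.
Binding limit: min(2, 1) = 1.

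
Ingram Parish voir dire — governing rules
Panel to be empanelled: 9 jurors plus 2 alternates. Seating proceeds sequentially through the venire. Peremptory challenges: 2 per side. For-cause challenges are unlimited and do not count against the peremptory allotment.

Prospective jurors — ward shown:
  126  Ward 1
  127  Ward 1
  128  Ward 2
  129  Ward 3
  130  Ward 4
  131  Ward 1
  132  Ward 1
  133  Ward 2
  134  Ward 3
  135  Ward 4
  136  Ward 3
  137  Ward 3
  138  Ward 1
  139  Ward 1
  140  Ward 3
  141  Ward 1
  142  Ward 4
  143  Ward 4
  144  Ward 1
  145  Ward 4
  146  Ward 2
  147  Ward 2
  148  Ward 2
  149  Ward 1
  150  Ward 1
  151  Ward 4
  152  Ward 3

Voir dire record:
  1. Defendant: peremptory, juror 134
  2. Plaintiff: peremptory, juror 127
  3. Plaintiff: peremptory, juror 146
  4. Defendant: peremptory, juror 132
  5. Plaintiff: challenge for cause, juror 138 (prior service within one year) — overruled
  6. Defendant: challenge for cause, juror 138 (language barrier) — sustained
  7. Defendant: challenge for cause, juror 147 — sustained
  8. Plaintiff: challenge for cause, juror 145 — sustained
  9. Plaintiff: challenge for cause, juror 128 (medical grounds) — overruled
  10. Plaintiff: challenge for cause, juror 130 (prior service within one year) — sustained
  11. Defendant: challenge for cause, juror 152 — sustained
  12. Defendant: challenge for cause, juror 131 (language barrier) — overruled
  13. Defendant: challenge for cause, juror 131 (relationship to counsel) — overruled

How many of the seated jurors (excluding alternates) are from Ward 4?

1

Removed: #127, #130, #132, #134, #138, #145, #146, #147, #152.
Seated jurors 1–9: #126, #128, #129, #131, #133, #135, #136, #137, #139 (alternates #140, #141 not counted).
Of those, in Ward 4: #135 → 1.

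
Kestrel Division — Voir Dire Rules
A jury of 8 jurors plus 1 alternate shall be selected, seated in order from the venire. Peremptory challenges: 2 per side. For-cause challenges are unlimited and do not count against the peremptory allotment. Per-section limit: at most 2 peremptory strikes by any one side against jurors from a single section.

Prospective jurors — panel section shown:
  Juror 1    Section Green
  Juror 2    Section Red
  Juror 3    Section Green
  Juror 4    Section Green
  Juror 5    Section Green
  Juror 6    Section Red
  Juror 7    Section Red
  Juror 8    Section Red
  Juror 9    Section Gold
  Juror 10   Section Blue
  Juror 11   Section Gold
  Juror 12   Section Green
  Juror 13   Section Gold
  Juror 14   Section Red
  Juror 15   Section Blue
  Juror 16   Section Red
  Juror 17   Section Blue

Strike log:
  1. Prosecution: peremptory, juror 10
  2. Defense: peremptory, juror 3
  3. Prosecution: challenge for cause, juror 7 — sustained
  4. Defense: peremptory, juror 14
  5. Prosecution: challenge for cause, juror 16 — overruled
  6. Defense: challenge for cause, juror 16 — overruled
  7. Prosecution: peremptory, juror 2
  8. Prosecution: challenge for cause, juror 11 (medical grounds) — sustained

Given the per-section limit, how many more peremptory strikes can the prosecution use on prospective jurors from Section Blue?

Prosecution peremptories so far: #10, #2 — 2 of 2 used, 0 left overall.
Against Section Blue: #10 — 1 used; per-section cap 2 leaves 1.
Binding limit: min(0, 1) = 0.

0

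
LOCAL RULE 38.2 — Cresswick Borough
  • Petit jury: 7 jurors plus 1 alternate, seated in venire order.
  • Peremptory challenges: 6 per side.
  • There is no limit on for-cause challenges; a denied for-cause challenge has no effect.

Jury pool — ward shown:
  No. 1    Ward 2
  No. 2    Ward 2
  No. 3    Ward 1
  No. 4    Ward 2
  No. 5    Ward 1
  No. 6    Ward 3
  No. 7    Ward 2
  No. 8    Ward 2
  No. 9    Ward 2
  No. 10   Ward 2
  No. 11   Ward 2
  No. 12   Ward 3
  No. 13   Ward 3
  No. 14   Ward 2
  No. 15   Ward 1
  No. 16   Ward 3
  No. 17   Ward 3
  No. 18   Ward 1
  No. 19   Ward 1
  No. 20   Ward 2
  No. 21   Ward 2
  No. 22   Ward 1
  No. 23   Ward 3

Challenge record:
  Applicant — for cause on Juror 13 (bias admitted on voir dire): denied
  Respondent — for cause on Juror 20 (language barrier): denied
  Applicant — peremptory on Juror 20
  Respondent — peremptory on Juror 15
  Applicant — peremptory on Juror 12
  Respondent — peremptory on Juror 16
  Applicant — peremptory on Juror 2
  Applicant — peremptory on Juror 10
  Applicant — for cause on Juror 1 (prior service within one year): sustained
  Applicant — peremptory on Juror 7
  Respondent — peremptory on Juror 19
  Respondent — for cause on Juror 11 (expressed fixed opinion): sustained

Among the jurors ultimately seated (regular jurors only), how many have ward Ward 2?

Removed: #1, #2, #7, #10, #11, #12, #15, #16, #19, #20.
Seated jurors 1–7: #3, #4, #5, #6, #8, #9, #13 (alternates #14 not counted).
Of those, in Ward 2: #4, #8, #9 → 3.

3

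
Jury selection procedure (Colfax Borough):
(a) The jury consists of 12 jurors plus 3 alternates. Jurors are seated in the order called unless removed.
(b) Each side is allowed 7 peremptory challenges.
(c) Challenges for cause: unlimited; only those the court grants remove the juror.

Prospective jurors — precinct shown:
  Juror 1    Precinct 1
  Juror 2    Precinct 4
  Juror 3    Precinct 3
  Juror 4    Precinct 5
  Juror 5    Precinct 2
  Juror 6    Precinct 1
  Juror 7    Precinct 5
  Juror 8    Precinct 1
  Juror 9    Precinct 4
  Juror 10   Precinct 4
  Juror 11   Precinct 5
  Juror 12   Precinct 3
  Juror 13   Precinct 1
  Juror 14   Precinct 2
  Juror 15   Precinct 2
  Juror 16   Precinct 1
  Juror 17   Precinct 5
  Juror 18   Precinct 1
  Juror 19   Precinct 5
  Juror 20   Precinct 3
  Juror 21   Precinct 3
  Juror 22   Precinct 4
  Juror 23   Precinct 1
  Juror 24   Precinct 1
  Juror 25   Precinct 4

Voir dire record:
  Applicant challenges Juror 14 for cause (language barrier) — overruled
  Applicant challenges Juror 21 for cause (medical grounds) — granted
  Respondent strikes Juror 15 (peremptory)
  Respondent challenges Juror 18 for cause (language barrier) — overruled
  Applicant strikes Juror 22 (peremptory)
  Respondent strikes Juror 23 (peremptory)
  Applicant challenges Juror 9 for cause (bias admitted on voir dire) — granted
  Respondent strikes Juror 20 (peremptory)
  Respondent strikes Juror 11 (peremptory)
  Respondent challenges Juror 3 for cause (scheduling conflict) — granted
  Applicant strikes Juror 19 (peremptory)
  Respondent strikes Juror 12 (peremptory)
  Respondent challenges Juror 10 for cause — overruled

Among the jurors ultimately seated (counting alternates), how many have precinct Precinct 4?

Removed: #3, #9, #11, #12, #15, #19, #20, #21, #22, #23.
Seated (15 incl. alternates): #1, #2, #4, #5, #6, #7, #8, #10, #13, #14, #16, #17, #18, #24, #25.
Of those, in Precinct 4: #2, #10, #25 → 3.

3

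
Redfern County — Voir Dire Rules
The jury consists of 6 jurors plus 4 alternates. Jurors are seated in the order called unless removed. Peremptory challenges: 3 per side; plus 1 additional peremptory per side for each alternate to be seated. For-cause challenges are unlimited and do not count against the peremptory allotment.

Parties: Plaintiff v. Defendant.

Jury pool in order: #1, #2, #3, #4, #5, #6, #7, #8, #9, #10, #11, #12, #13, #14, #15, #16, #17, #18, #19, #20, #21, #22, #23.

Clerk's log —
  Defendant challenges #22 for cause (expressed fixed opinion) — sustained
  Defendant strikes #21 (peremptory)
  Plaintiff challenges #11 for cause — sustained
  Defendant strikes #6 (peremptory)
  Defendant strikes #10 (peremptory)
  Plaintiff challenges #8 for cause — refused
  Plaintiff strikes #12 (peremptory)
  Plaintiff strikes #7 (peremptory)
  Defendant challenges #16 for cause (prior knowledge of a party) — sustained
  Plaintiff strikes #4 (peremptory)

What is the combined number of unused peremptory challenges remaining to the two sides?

8

Plaintiff allotment: 3 base + 1 × 4 alternates = 7. Defendant allotment: 3 base + 1 × 4 alternates = 7.
Plaintiff peremptories used: #12, #7, #4 — 3 (for-cause on #11, #8 don't count).
Defendant peremptories used: #21, #6, #10 — 3 (for-cause on #22, #16 don't count).
Remaining: (7 − 3) + (7 − 3) = 8.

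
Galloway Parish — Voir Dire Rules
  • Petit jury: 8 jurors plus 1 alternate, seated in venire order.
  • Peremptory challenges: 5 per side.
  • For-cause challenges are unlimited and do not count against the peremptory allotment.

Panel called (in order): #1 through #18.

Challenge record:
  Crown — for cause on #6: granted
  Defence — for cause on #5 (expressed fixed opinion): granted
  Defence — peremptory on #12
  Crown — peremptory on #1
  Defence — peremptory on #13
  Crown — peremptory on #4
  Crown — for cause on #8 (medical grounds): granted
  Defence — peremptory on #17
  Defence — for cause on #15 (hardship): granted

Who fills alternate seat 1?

Removed: #1, #4, #5, #6, #8, #12, #13, #15, #17.
Seating in order: seats 1–8 → #2, #3, #7, #9, #10, #11, #14, #16; alternates → #18.
So alternate 1 is #18.

18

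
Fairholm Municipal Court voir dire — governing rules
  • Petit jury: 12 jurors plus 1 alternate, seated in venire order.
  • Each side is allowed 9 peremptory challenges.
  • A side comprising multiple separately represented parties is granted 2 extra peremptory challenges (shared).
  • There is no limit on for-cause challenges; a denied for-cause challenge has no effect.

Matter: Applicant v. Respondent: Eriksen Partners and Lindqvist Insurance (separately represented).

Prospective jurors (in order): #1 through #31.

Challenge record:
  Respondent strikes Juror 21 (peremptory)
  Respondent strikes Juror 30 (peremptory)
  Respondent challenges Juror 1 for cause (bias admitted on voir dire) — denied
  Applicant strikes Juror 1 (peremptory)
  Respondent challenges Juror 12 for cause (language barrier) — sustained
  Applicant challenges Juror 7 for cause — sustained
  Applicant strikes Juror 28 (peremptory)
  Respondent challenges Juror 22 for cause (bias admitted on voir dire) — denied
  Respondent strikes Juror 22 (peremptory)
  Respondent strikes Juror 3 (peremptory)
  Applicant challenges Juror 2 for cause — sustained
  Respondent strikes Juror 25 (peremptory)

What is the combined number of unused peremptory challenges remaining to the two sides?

Applicant allotment: 9. Respondent allotment: 9 base + 2 multi-party = 11.
Applicant peremptories used: #1, #28 — 2 (for-cause on #7, #2 don't count).
Respondent peremptories used: #21, #30, #22, #3, #25 — 5 (for-cause on #1, #12, #22 don't count).
Remaining: (9 − 2) + (11 − 5) = 13.

13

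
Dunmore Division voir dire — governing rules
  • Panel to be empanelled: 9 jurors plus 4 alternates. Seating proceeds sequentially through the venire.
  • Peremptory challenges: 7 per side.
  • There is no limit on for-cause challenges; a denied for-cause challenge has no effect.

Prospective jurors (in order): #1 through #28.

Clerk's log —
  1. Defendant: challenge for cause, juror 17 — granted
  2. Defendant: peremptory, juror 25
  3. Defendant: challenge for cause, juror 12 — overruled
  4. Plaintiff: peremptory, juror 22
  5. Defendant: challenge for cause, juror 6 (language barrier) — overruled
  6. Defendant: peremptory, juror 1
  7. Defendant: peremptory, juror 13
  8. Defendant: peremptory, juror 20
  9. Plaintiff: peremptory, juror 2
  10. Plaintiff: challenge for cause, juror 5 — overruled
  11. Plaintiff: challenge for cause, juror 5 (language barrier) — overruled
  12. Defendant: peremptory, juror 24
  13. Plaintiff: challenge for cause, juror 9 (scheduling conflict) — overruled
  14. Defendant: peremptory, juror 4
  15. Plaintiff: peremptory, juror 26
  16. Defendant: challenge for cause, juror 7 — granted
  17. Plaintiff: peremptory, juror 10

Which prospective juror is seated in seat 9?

15

Removed: #1, #2, #4, #7, #10, #13, #17, #20, #22, #24, #25, #26. (#5, #6, #9, #12 stay — for-cause denied.)
Seating in order: seats 1–9 → #3, #5, #6, #8, #9, #11, #12, #14, #15; alternates → #16, #18, #19, #21.
So seat 9 is #15.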